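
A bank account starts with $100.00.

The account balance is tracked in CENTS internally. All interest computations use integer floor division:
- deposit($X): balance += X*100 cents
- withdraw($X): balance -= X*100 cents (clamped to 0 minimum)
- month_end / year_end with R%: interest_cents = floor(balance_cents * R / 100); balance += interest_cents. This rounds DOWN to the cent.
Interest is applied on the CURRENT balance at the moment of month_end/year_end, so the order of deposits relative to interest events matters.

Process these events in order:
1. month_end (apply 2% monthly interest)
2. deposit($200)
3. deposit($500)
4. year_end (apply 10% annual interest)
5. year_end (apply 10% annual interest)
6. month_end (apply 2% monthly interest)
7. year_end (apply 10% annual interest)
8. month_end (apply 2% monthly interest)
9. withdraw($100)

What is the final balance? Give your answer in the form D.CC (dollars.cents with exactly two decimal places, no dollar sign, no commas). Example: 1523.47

Answer: 1010.57

Derivation:
After 1 (month_end (apply 2% monthly interest)): balance=$102.00 total_interest=$2.00
After 2 (deposit($200)): balance=$302.00 total_interest=$2.00
After 3 (deposit($500)): balance=$802.00 total_interest=$2.00
After 4 (year_end (apply 10% annual interest)): balance=$882.20 total_interest=$82.20
After 5 (year_end (apply 10% annual interest)): balance=$970.42 total_interest=$170.42
After 6 (month_end (apply 2% monthly interest)): balance=$989.82 total_interest=$189.82
After 7 (year_end (apply 10% annual interest)): balance=$1088.80 total_interest=$288.80
After 8 (month_end (apply 2% monthly interest)): balance=$1110.57 total_interest=$310.57
After 9 (withdraw($100)): balance=$1010.57 total_interest=$310.57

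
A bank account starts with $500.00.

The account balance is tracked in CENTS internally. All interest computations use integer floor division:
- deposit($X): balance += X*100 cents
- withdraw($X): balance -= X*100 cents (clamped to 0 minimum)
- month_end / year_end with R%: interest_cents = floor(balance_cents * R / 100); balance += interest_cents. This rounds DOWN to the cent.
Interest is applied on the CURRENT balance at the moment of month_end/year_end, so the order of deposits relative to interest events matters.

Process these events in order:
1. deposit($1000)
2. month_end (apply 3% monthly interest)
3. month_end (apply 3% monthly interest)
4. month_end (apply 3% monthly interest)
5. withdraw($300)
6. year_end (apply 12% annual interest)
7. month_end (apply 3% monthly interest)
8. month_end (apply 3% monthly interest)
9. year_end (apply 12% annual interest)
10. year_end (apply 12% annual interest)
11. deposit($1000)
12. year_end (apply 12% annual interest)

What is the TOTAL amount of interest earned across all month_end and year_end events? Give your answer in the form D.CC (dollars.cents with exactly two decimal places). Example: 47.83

Answer: 1155.38

Derivation:
After 1 (deposit($1000)): balance=$1500.00 total_interest=$0.00
After 2 (month_end (apply 3% monthly interest)): balance=$1545.00 total_interest=$45.00
After 3 (month_end (apply 3% monthly interest)): balance=$1591.35 total_interest=$91.35
After 4 (month_end (apply 3% monthly interest)): balance=$1639.09 total_interest=$139.09
After 5 (withdraw($300)): balance=$1339.09 total_interest=$139.09
After 6 (year_end (apply 12% annual interest)): balance=$1499.78 total_interest=$299.78
After 7 (month_end (apply 3% monthly interest)): balance=$1544.77 total_interest=$344.77
After 8 (month_end (apply 3% monthly interest)): balance=$1591.11 total_interest=$391.11
After 9 (year_end (apply 12% annual interest)): balance=$1782.04 total_interest=$582.04
After 10 (year_end (apply 12% annual interest)): balance=$1995.88 total_interest=$795.88
After 11 (deposit($1000)): balance=$2995.88 total_interest=$795.88
After 12 (year_end (apply 12% annual interest)): balance=$3355.38 total_interest=$1155.38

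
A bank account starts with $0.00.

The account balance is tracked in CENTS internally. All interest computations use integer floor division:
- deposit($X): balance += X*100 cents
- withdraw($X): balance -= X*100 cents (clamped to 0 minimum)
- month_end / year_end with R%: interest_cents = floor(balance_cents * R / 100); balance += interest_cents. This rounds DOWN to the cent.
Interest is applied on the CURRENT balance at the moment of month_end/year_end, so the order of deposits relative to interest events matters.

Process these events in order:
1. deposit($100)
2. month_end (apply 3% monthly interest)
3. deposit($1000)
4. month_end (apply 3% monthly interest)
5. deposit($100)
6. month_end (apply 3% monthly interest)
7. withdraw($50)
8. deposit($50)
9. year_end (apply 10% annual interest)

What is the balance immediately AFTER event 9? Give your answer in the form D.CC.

After 1 (deposit($100)): balance=$100.00 total_interest=$0.00
After 2 (month_end (apply 3% monthly interest)): balance=$103.00 total_interest=$3.00
After 3 (deposit($1000)): balance=$1103.00 total_interest=$3.00
After 4 (month_end (apply 3% monthly interest)): balance=$1136.09 total_interest=$36.09
After 5 (deposit($100)): balance=$1236.09 total_interest=$36.09
After 6 (month_end (apply 3% monthly interest)): balance=$1273.17 total_interest=$73.17
After 7 (withdraw($50)): balance=$1223.17 total_interest=$73.17
After 8 (deposit($50)): balance=$1273.17 total_interest=$73.17
After 9 (year_end (apply 10% annual interest)): balance=$1400.48 total_interest=$200.48

Answer: 1400.48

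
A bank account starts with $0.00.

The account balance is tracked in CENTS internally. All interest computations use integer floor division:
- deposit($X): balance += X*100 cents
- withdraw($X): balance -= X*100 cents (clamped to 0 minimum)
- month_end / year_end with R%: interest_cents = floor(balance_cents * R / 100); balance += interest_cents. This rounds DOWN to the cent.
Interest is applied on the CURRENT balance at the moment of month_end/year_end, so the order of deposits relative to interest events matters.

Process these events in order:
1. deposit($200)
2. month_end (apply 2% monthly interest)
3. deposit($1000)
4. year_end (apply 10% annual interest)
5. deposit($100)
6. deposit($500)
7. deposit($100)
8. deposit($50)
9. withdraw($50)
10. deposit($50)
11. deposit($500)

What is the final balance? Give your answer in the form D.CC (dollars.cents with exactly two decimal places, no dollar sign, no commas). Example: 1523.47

Answer: 2574.40

Derivation:
After 1 (deposit($200)): balance=$200.00 total_interest=$0.00
After 2 (month_end (apply 2% monthly interest)): balance=$204.00 total_interest=$4.00
After 3 (deposit($1000)): balance=$1204.00 total_interest=$4.00
After 4 (year_end (apply 10% annual interest)): balance=$1324.40 total_interest=$124.40
After 5 (deposit($100)): balance=$1424.40 total_interest=$124.40
After 6 (deposit($500)): balance=$1924.40 total_interest=$124.40
After 7 (deposit($100)): balance=$2024.40 total_interest=$124.40
After 8 (deposit($50)): balance=$2074.40 total_interest=$124.40
After 9 (withdraw($50)): balance=$2024.40 total_interest=$124.40
After 10 (deposit($50)): balance=$2074.40 total_interest=$124.40
After 11 (deposit($500)): balance=$2574.40 total_interest=$124.40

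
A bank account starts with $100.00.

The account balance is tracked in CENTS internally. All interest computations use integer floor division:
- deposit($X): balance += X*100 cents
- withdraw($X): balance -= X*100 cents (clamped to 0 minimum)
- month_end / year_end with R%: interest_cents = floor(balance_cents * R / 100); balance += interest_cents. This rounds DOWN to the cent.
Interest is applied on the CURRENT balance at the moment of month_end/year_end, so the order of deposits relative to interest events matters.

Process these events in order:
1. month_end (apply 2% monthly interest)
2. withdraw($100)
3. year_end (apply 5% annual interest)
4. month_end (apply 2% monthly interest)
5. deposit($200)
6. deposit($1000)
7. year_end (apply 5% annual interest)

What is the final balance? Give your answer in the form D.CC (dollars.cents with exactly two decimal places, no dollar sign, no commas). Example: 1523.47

After 1 (month_end (apply 2% monthly interest)): balance=$102.00 total_interest=$2.00
After 2 (withdraw($100)): balance=$2.00 total_interest=$2.00
After 3 (year_end (apply 5% annual interest)): balance=$2.10 total_interest=$2.10
After 4 (month_end (apply 2% monthly interest)): balance=$2.14 total_interest=$2.14
After 5 (deposit($200)): balance=$202.14 total_interest=$2.14
After 6 (deposit($1000)): balance=$1202.14 total_interest=$2.14
After 7 (year_end (apply 5% annual interest)): balance=$1262.24 total_interest=$62.24

Answer: 1262.24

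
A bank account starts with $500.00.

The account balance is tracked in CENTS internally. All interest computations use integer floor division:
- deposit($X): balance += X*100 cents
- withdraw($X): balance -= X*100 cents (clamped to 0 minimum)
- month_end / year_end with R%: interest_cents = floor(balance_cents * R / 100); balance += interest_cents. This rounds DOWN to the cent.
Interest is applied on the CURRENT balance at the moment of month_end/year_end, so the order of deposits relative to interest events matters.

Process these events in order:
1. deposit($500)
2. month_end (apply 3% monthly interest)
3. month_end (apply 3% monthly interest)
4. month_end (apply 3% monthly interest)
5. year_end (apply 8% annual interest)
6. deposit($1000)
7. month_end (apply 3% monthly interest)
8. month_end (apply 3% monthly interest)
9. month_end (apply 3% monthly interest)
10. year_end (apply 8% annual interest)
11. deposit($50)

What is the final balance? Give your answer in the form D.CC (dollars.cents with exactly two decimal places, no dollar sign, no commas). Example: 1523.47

After 1 (deposit($500)): balance=$1000.00 total_interest=$0.00
After 2 (month_end (apply 3% monthly interest)): balance=$1030.00 total_interest=$30.00
After 3 (month_end (apply 3% monthly interest)): balance=$1060.90 total_interest=$60.90
After 4 (month_end (apply 3% monthly interest)): balance=$1092.72 total_interest=$92.72
After 5 (year_end (apply 8% annual interest)): balance=$1180.13 total_interest=$180.13
After 6 (deposit($1000)): balance=$2180.13 total_interest=$180.13
After 7 (month_end (apply 3% monthly interest)): balance=$2245.53 total_interest=$245.53
After 8 (month_end (apply 3% monthly interest)): balance=$2312.89 total_interest=$312.89
After 9 (month_end (apply 3% monthly interest)): balance=$2382.27 total_interest=$382.27
After 10 (year_end (apply 8% annual interest)): balance=$2572.85 total_interest=$572.85
After 11 (deposit($50)): balance=$2622.85 total_interest=$572.85

Answer: 2622.85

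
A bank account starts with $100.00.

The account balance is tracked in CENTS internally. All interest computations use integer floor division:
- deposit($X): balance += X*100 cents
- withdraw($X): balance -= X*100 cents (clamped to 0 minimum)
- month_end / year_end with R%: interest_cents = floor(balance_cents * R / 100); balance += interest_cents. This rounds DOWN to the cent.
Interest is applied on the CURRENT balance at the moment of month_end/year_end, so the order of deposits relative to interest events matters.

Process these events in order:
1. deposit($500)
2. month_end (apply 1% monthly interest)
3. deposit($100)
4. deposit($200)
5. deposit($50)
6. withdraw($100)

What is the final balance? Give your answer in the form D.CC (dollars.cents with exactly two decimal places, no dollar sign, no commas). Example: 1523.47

After 1 (deposit($500)): balance=$600.00 total_interest=$0.00
After 2 (month_end (apply 1% monthly interest)): balance=$606.00 total_interest=$6.00
After 3 (deposit($100)): balance=$706.00 total_interest=$6.00
After 4 (deposit($200)): balance=$906.00 total_interest=$6.00
After 5 (deposit($50)): balance=$956.00 total_interest=$6.00
After 6 (withdraw($100)): balance=$856.00 total_interest=$6.00

Answer: 856.00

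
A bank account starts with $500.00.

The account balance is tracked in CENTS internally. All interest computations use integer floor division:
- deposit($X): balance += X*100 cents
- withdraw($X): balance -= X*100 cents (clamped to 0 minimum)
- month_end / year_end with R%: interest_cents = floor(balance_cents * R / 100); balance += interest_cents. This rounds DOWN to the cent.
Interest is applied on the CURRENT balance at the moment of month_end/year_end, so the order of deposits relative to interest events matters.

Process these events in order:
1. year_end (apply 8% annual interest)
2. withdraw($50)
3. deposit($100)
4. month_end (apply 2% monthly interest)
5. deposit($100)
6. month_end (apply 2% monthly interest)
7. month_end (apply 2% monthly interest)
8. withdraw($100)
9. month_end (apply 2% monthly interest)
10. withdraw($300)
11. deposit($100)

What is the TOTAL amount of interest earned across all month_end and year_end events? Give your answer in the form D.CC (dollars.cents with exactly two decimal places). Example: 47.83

Answer: 92.74

Derivation:
After 1 (year_end (apply 8% annual interest)): balance=$540.00 total_interest=$40.00
After 2 (withdraw($50)): balance=$490.00 total_interest=$40.00
After 3 (deposit($100)): balance=$590.00 total_interest=$40.00
After 4 (month_end (apply 2% monthly interest)): balance=$601.80 total_interest=$51.80
After 5 (deposit($100)): balance=$701.80 total_interest=$51.80
After 6 (month_end (apply 2% monthly interest)): balance=$715.83 total_interest=$65.83
After 7 (month_end (apply 2% monthly interest)): balance=$730.14 total_interest=$80.14
After 8 (withdraw($100)): balance=$630.14 total_interest=$80.14
After 9 (month_end (apply 2% monthly interest)): balance=$642.74 total_interest=$92.74
After 10 (withdraw($300)): balance=$342.74 total_interest=$92.74
After 11 (deposit($100)): balance=$442.74 total_interest=$92.74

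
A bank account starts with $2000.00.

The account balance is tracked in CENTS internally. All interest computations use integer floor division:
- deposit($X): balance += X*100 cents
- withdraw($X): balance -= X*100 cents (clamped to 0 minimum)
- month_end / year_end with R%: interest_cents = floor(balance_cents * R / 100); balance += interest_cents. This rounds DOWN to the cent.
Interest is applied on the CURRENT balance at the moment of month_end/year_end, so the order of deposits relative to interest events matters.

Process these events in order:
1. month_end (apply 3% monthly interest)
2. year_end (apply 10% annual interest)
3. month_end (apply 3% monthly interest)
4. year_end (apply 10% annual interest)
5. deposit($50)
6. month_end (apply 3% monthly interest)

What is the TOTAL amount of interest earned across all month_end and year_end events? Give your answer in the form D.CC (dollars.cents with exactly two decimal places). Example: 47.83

After 1 (month_end (apply 3% monthly interest)): balance=$2060.00 total_interest=$60.00
After 2 (year_end (apply 10% annual interest)): balance=$2266.00 total_interest=$266.00
After 3 (month_end (apply 3% monthly interest)): balance=$2333.98 total_interest=$333.98
After 4 (year_end (apply 10% annual interest)): balance=$2567.37 total_interest=$567.37
After 5 (deposit($50)): balance=$2617.37 total_interest=$567.37
After 6 (month_end (apply 3% monthly interest)): balance=$2695.89 total_interest=$645.89

Answer: 645.89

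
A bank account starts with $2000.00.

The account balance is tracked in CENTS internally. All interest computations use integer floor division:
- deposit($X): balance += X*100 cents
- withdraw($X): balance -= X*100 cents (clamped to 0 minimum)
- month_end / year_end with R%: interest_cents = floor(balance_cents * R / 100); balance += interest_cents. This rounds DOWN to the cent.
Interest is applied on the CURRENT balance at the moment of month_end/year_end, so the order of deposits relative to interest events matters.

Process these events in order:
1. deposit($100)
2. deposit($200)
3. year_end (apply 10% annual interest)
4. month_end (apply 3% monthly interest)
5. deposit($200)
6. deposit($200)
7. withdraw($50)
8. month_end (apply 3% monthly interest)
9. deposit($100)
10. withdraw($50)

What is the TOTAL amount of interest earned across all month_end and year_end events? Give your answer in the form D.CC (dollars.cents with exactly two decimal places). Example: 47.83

Answer: 394.57

Derivation:
After 1 (deposit($100)): balance=$2100.00 total_interest=$0.00
After 2 (deposit($200)): balance=$2300.00 total_interest=$0.00
After 3 (year_end (apply 10% annual interest)): balance=$2530.00 total_interest=$230.00
After 4 (month_end (apply 3% monthly interest)): balance=$2605.90 total_interest=$305.90
After 5 (deposit($200)): balance=$2805.90 total_interest=$305.90
After 6 (deposit($200)): balance=$3005.90 total_interest=$305.90
After 7 (withdraw($50)): balance=$2955.90 total_interest=$305.90
After 8 (month_end (apply 3% monthly interest)): balance=$3044.57 total_interest=$394.57
After 9 (deposit($100)): balance=$3144.57 total_interest=$394.57
After 10 (withdraw($50)): balance=$3094.57 total_interest=$394.57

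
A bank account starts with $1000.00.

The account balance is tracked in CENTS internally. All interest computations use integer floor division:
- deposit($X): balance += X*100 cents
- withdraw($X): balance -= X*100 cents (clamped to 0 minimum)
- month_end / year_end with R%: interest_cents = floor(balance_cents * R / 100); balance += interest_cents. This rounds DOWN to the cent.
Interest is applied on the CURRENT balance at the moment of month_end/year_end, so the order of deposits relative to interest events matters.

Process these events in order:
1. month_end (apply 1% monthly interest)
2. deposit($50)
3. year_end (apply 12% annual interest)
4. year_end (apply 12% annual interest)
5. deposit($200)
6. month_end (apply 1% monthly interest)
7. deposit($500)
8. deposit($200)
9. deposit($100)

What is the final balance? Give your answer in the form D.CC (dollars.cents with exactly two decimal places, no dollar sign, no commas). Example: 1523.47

Answer: 2344.95

Derivation:
After 1 (month_end (apply 1% monthly interest)): balance=$1010.00 total_interest=$10.00
After 2 (deposit($50)): balance=$1060.00 total_interest=$10.00
After 3 (year_end (apply 12% annual interest)): balance=$1187.20 total_interest=$137.20
After 4 (year_end (apply 12% annual interest)): balance=$1329.66 total_interest=$279.66
After 5 (deposit($200)): balance=$1529.66 total_interest=$279.66
After 6 (month_end (apply 1% monthly interest)): balance=$1544.95 total_interest=$294.95
After 7 (deposit($500)): balance=$2044.95 total_interest=$294.95
After 8 (deposit($200)): balance=$2244.95 total_interest=$294.95
After 9 (deposit($100)): balance=$2344.95 total_interest=$294.95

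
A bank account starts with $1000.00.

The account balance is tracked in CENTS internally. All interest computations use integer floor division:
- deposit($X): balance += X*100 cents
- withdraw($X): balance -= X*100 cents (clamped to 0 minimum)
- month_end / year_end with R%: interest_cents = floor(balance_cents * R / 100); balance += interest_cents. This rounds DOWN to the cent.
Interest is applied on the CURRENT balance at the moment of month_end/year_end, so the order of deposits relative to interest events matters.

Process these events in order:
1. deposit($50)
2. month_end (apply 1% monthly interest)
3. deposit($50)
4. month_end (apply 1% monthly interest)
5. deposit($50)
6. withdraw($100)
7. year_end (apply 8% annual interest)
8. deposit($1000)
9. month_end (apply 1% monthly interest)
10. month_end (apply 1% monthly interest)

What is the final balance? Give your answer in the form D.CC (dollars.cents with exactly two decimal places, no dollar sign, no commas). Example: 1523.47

Answer: 2200.67

Derivation:
After 1 (deposit($50)): balance=$1050.00 total_interest=$0.00
After 2 (month_end (apply 1% monthly interest)): balance=$1060.50 total_interest=$10.50
After 3 (deposit($50)): balance=$1110.50 total_interest=$10.50
After 4 (month_end (apply 1% monthly interest)): balance=$1121.60 total_interest=$21.60
After 5 (deposit($50)): balance=$1171.60 total_interest=$21.60
After 6 (withdraw($100)): balance=$1071.60 total_interest=$21.60
After 7 (year_end (apply 8% annual interest)): balance=$1157.32 total_interest=$107.32
After 8 (deposit($1000)): balance=$2157.32 total_interest=$107.32
After 9 (month_end (apply 1% monthly interest)): balance=$2178.89 total_interest=$128.89
After 10 (month_end (apply 1% monthly interest)): balance=$2200.67 total_interest=$150.67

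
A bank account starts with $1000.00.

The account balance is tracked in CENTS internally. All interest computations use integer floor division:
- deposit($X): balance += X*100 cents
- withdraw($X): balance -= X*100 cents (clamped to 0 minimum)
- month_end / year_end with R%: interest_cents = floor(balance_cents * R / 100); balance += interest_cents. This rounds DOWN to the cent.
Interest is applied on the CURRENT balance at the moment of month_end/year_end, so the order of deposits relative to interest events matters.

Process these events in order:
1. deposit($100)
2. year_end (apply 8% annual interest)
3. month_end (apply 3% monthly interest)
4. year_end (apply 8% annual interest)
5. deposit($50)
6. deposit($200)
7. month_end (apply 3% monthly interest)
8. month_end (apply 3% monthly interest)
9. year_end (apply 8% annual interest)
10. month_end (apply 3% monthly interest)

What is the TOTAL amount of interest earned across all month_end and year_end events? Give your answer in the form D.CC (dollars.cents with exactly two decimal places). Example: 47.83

Answer: 504.61

Derivation:
After 1 (deposit($100)): balance=$1100.00 total_interest=$0.00
After 2 (year_end (apply 8% annual interest)): balance=$1188.00 total_interest=$88.00
After 3 (month_end (apply 3% monthly interest)): balance=$1223.64 total_interest=$123.64
After 4 (year_end (apply 8% annual interest)): balance=$1321.53 total_interest=$221.53
After 5 (deposit($50)): balance=$1371.53 total_interest=$221.53
After 6 (deposit($200)): balance=$1571.53 total_interest=$221.53
After 7 (month_end (apply 3% monthly interest)): balance=$1618.67 total_interest=$268.67
After 8 (month_end (apply 3% monthly interest)): balance=$1667.23 total_interest=$317.23
After 9 (year_end (apply 8% annual interest)): balance=$1800.60 total_interest=$450.60
After 10 (month_end (apply 3% monthly interest)): balance=$1854.61 total_interest=$504.61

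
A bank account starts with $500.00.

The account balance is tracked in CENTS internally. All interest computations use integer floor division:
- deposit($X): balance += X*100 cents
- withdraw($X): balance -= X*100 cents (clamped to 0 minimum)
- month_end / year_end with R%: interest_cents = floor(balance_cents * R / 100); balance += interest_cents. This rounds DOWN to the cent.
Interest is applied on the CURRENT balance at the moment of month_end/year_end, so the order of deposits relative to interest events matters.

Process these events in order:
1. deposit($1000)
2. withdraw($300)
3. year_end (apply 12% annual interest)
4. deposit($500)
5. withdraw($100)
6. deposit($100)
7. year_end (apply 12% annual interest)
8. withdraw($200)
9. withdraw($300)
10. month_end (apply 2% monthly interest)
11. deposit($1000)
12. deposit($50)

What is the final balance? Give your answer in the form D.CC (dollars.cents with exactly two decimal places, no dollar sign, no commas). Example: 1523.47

After 1 (deposit($1000)): balance=$1500.00 total_interest=$0.00
After 2 (withdraw($300)): balance=$1200.00 total_interest=$0.00
After 3 (year_end (apply 12% annual interest)): balance=$1344.00 total_interest=$144.00
After 4 (deposit($500)): balance=$1844.00 total_interest=$144.00
After 5 (withdraw($100)): balance=$1744.00 total_interest=$144.00
After 6 (deposit($100)): balance=$1844.00 total_interest=$144.00
After 7 (year_end (apply 12% annual interest)): balance=$2065.28 total_interest=$365.28
After 8 (withdraw($200)): balance=$1865.28 total_interest=$365.28
After 9 (withdraw($300)): balance=$1565.28 total_interest=$365.28
After 10 (month_end (apply 2% monthly interest)): balance=$1596.58 total_interest=$396.58
After 11 (deposit($1000)): balance=$2596.58 total_interest=$396.58
After 12 (deposit($50)): balance=$2646.58 total_interest=$396.58

Answer: 2646.58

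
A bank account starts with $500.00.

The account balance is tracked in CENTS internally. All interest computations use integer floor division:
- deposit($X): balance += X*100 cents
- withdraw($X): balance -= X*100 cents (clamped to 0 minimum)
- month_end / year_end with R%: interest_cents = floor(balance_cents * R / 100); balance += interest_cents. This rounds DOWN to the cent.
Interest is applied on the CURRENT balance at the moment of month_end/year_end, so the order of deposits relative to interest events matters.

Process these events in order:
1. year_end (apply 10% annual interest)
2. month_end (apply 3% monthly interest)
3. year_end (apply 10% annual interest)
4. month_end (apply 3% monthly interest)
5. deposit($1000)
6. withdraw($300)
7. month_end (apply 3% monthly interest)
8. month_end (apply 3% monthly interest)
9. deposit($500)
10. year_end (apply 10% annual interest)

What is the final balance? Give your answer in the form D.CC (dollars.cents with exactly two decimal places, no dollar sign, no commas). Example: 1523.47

After 1 (year_end (apply 10% annual interest)): balance=$550.00 total_interest=$50.00
After 2 (month_end (apply 3% monthly interest)): balance=$566.50 total_interest=$66.50
After 3 (year_end (apply 10% annual interest)): balance=$623.15 total_interest=$123.15
After 4 (month_end (apply 3% monthly interest)): balance=$641.84 total_interest=$141.84
After 5 (deposit($1000)): balance=$1641.84 total_interest=$141.84
After 6 (withdraw($300)): balance=$1341.84 total_interest=$141.84
After 7 (month_end (apply 3% monthly interest)): balance=$1382.09 total_interest=$182.09
After 8 (month_end (apply 3% monthly interest)): balance=$1423.55 total_interest=$223.55
After 9 (deposit($500)): balance=$1923.55 total_interest=$223.55
After 10 (year_end (apply 10% annual interest)): balance=$2115.90 total_interest=$415.90

Answer: 2115.90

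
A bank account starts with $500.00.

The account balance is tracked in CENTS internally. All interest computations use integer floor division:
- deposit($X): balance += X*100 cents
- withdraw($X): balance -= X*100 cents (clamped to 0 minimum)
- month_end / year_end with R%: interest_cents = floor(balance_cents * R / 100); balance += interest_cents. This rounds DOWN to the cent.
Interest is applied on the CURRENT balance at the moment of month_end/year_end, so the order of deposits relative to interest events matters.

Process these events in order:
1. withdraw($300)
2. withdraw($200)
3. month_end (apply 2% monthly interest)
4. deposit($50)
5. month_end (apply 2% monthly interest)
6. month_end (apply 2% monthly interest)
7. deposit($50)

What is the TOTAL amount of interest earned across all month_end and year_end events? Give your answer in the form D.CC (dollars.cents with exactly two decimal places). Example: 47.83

After 1 (withdraw($300)): balance=$200.00 total_interest=$0.00
After 2 (withdraw($200)): balance=$0.00 total_interest=$0.00
After 3 (month_end (apply 2% monthly interest)): balance=$0.00 total_interest=$0.00
After 4 (deposit($50)): balance=$50.00 total_interest=$0.00
After 5 (month_end (apply 2% monthly interest)): balance=$51.00 total_interest=$1.00
After 6 (month_end (apply 2% monthly interest)): balance=$52.02 total_interest=$2.02
After 7 (deposit($50)): balance=$102.02 total_interest=$2.02

Answer: 2.02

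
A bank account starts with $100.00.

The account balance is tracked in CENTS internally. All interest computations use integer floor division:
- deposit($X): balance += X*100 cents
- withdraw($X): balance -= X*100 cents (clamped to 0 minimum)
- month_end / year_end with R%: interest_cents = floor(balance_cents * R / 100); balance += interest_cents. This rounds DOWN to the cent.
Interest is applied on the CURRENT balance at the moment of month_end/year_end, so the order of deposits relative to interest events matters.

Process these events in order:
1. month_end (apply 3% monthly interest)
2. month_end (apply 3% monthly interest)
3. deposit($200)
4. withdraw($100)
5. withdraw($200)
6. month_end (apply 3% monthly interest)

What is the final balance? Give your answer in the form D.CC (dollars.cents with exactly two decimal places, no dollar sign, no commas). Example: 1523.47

After 1 (month_end (apply 3% monthly interest)): balance=$103.00 total_interest=$3.00
After 2 (month_end (apply 3% monthly interest)): balance=$106.09 total_interest=$6.09
After 3 (deposit($200)): balance=$306.09 total_interest=$6.09
After 4 (withdraw($100)): balance=$206.09 total_interest=$6.09
After 5 (withdraw($200)): balance=$6.09 total_interest=$6.09
After 6 (month_end (apply 3% monthly interest)): balance=$6.27 total_interest=$6.27

Answer: 6.27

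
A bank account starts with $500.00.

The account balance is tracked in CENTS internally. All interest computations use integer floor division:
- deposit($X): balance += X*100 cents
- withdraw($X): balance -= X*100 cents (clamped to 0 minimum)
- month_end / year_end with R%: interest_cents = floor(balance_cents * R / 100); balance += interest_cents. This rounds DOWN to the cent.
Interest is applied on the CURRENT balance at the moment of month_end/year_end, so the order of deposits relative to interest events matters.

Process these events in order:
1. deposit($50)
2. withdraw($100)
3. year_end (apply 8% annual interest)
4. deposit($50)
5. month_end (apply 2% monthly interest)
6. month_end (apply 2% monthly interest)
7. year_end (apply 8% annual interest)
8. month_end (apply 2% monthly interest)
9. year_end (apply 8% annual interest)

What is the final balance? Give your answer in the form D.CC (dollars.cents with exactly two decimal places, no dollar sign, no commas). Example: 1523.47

After 1 (deposit($50)): balance=$550.00 total_interest=$0.00
After 2 (withdraw($100)): balance=$450.00 total_interest=$0.00
After 3 (year_end (apply 8% annual interest)): balance=$486.00 total_interest=$36.00
After 4 (deposit($50)): balance=$536.00 total_interest=$36.00
After 5 (month_end (apply 2% monthly interest)): balance=$546.72 total_interest=$46.72
After 6 (month_end (apply 2% monthly interest)): balance=$557.65 total_interest=$57.65
After 7 (year_end (apply 8% annual interest)): balance=$602.26 total_interest=$102.26
After 8 (month_end (apply 2% monthly interest)): balance=$614.30 total_interest=$114.30
After 9 (year_end (apply 8% annual interest)): balance=$663.44 total_interest=$163.44

Answer: 663.44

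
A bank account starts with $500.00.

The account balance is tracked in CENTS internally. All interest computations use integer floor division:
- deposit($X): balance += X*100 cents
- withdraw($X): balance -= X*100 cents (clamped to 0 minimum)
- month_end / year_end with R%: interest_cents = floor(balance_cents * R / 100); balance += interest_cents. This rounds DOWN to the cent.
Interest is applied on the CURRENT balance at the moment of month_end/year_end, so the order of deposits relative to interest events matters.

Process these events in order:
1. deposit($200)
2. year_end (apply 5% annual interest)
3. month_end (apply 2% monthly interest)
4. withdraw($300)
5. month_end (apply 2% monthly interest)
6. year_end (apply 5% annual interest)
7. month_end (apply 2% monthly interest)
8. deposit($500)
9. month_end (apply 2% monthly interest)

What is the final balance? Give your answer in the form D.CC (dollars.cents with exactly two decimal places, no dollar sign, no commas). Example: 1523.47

After 1 (deposit($200)): balance=$700.00 total_interest=$0.00
After 2 (year_end (apply 5% annual interest)): balance=$735.00 total_interest=$35.00
After 3 (month_end (apply 2% monthly interest)): balance=$749.70 total_interest=$49.70
After 4 (withdraw($300)): balance=$449.70 total_interest=$49.70
After 5 (month_end (apply 2% monthly interest)): balance=$458.69 total_interest=$58.69
After 6 (year_end (apply 5% annual interest)): balance=$481.62 total_interest=$81.62
After 7 (month_end (apply 2% monthly interest)): balance=$491.25 total_interest=$91.25
After 8 (deposit($500)): balance=$991.25 total_interest=$91.25
After 9 (month_end (apply 2% monthly interest)): balance=$1011.07 total_interest=$111.07

Answer: 1011.07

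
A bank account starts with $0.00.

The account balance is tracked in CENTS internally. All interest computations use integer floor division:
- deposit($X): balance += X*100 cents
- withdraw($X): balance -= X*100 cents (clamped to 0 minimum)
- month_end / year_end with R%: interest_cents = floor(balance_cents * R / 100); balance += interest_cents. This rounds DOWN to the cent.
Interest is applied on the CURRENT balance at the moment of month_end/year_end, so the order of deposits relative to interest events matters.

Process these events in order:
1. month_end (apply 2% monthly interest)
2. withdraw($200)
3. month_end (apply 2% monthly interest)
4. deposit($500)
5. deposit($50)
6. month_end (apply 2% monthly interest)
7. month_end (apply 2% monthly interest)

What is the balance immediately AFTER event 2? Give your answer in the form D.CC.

Answer: 0.00

Derivation:
After 1 (month_end (apply 2% monthly interest)): balance=$0.00 total_interest=$0.00
After 2 (withdraw($200)): balance=$0.00 total_interest=$0.00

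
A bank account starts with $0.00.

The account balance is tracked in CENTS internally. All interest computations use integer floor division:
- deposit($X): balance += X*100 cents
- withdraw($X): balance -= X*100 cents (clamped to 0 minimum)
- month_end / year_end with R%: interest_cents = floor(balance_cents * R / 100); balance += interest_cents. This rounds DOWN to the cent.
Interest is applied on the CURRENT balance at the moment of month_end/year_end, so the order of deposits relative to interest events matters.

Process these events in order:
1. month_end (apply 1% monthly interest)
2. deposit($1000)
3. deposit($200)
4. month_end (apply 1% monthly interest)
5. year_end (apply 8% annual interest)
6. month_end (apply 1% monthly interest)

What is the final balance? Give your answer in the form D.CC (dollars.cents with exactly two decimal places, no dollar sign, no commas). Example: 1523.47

After 1 (month_end (apply 1% monthly interest)): balance=$0.00 total_interest=$0.00
After 2 (deposit($1000)): balance=$1000.00 total_interest=$0.00
After 3 (deposit($200)): balance=$1200.00 total_interest=$0.00
After 4 (month_end (apply 1% monthly interest)): balance=$1212.00 total_interest=$12.00
After 5 (year_end (apply 8% annual interest)): balance=$1308.96 total_interest=$108.96
After 6 (month_end (apply 1% monthly interest)): balance=$1322.04 total_interest=$122.04

Answer: 1322.04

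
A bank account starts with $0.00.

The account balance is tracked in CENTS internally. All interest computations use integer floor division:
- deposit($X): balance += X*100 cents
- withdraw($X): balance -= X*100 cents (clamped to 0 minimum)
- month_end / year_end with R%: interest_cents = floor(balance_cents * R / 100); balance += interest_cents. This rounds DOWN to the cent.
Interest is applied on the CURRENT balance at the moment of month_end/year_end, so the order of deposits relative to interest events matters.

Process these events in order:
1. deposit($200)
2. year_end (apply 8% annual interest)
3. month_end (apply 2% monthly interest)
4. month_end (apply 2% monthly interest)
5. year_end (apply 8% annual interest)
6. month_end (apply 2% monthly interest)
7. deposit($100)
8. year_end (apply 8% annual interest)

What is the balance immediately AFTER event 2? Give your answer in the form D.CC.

Answer: 216.00

Derivation:
After 1 (deposit($200)): balance=$200.00 total_interest=$0.00
After 2 (year_end (apply 8% annual interest)): balance=$216.00 total_interest=$16.00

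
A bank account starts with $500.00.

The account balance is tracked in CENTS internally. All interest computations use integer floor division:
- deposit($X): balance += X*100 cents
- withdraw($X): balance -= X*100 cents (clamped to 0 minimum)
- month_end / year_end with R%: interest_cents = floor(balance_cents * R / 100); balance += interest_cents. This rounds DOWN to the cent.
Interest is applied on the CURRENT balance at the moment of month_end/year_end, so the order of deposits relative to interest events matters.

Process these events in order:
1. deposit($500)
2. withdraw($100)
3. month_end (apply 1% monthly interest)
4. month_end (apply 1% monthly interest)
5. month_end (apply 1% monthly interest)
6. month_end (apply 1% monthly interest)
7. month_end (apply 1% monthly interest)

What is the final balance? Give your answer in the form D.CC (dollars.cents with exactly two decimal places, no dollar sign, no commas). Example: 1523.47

Answer: 945.90

Derivation:
After 1 (deposit($500)): balance=$1000.00 total_interest=$0.00
After 2 (withdraw($100)): balance=$900.00 total_interest=$0.00
After 3 (month_end (apply 1% monthly interest)): balance=$909.00 total_interest=$9.00
After 4 (month_end (apply 1% monthly interest)): balance=$918.09 total_interest=$18.09
After 5 (month_end (apply 1% monthly interest)): balance=$927.27 total_interest=$27.27
After 6 (month_end (apply 1% monthly interest)): balance=$936.54 total_interest=$36.54
After 7 (month_end (apply 1% monthly interest)): balance=$945.90 total_interest=$45.90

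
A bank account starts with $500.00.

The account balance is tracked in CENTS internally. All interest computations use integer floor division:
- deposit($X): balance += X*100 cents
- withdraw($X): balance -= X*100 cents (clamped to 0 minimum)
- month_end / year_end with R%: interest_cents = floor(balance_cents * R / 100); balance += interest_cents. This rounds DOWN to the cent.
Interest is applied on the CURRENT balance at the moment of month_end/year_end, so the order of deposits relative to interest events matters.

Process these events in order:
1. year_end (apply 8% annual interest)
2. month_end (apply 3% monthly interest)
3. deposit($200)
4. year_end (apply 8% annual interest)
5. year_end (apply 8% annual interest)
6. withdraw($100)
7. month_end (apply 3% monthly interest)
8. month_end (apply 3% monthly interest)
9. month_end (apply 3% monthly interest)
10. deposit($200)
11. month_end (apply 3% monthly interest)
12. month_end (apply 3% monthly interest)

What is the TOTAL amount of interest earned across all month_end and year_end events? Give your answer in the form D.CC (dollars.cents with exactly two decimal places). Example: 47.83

Answer: 318.73

Derivation:
After 1 (year_end (apply 8% annual interest)): balance=$540.00 total_interest=$40.00
After 2 (month_end (apply 3% monthly interest)): balance=$556.20 total_interest=$56.20
After 3 (deposit($200)): balance=$756.20 total_interest=$56.20
After 4 (year_end (apply 8% annual interest)): balance=$816.69 total_interest=$116.69
After 5 (year_end (apply 8% annual interest)): balance=$882.02 total_interest=$182.02
After 6 (withdraw($100)): balance=$782.02 total_interest=$182.02
After 7 (month_end (apply 3% monthly interest)): balance=$805.48 total_interest=$205.48
After 8 (month_end (apply 3% monthly interest)): balance=$829.64 total_interest=$229.64
After 9 (month_end (apply 3% monthly interest)): balance=$854.52 total_interest=$254.52
After 10 (deposit($200)): balance=$1054.52 total_interest=$254.52
After 11 (month_end (apply 3% monthly interest)): balance=$1086.15 total_interest=$286.15
After 12 (month_end (apply 3% monthly interest)): balance=$1118.73 total_interest=$318.73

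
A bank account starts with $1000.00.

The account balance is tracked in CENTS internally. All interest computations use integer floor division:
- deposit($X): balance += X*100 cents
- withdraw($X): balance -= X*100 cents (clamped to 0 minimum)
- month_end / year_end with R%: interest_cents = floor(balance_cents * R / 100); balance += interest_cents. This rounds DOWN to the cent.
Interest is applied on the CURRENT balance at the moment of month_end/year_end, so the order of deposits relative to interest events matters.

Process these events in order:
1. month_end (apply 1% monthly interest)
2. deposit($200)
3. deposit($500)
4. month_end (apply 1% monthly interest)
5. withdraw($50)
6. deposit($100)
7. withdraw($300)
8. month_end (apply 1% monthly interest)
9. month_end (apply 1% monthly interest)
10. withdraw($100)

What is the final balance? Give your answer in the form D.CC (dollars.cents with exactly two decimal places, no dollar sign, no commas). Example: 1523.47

After 1 (month_end (apply 1% monthly interest)): balance=$1010.00 total_interest=$10.00
After 2 (deposit($200)): balance=$1210.00 total_interest=$10.00
After 3 (deposit($500)): balance=$1710.00 total_interest=$10.00
After 4 (month_end (apply 1% monthly interest)): balance=$1727.10 total_interest=$27.10
After 5 (withdraw($50)): balance=$1677.10 total_interest=$27.10
After 6 (deposit($100)): balance=$1777.10 total_interest=$27.10
After 7 (withdraw($300)): balance=$1477.10 total_interest=$27.10
After 8 (month_end (apply 1% monthly interest)): balance=$1491.87 total_interest=$41.87
After 9 (month_end (apply 1% monthly interest)): balance=$1506.78 total_interest=$56.78
After 10 (withdraw($100)): balance=$1406.78 total_interest=$56.78

Answer: 1406.78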